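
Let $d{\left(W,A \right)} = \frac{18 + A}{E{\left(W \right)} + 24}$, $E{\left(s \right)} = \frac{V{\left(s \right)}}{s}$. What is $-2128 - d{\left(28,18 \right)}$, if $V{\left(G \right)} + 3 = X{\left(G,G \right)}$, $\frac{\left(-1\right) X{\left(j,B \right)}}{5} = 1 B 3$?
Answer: $- \frac{176960}{83} \approx -2132.0$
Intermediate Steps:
$X{\left(j,B \right)} = - 15 B$ ($X{\left(j,B \right)} = - 5 \cdot 1 B 3 = - 5 B 3 = - 5 \cdot 3 B = - 15 B$)
$V{\left(G \right)} = -3 - 15 G$
$E{\left(s \right)} = \frac{-3 - 15 s}{s}$
$d{\left(W,A \right)} = \frac{18 + A}{9 - \frac{3}{W}}$ ($d{\left(W,A \right)} = \frac{18 + A}{\left(-15 - \frac{3}{W}\right) + 24} = \frac{18 + A}{9 - \frac{3}{W}}$)
$-2128 - d{\left(28,18 \right)} = -2128 - \frac{1}{3} \cdot 28 \frac{1}{-1 + 3 \cdot 28} \left(18 + 18\right) = -2128 - \frac{1}{3} \cdot 28 \frac{1}{-1 + 84} \cdot 36 = -2128 - \frac{1}{3} \cdot 28 \cdot \frac{1}{83} \cdot 36 = -2128 - \frac{336}{83} = - \frac{176960}{83}$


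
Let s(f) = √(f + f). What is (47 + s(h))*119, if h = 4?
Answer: 5593 + 238*√2 ≈ 5929.6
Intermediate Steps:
s(f) = √2*√f (s(f) = √(2*f) = √2*√f)
(47 + s(h))*119 = (47 + √2*√4)*119 = (47 + √2*2)*119 = (47 + 2*√2)*119 = 5593 + 238*√2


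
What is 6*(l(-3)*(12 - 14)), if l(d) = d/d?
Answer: -12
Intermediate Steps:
l(d) = 1
6*(l(-3)*(12 - 14)) = 6*(1*(12 - 14)) = 6*(1*(-2)) = 6*(-2) = -12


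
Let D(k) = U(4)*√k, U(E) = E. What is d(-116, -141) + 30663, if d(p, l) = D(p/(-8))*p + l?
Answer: 30522 - 232*√58 ≈ 28755.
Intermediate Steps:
D(k) = 4*√k
d(p, l) = l + p*√2*√(-p) (d(p, l) = (4*√(p/(-8)))*p + l = (4*√(p*(-⅛)))*p + l = (4*√(-p/8))*p + l = (4*(√2*√(-p)/4))*p + l = (√2*√(-p))*p + l = p*√2*√(-p) + l = l + p*√2*√(-p))
d(-116, -141) + 30663 = (-141 - √2*(-1*(-116))^(3/2)) + 30663 = (-141 - √2*116^(3/2)) + 30663 = (-141 - √2*232*√29) + 30663 = (-141 - 232*√58) + 30663 = 30522 - 232*√58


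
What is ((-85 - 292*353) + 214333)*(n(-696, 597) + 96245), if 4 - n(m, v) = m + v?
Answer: 10711199856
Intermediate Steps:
n(m, v) = 4 - m - v (n(m, v) = 4 - (m + v) = 4 + (-m - v) = 4 - m - v)
((-85 - 292*353) + 214333)*(n(-696, 597) + 96245) = ((-85 - 292*353) + 214333)*((4 - 1*(-696) - 1*597) + 96245) = ((-85 - 103076) + 214333)*((4 + 696 - 597) + 96245) = (-103161 + 214333)*(103 + 96245) = 111172*96348 = 10711199856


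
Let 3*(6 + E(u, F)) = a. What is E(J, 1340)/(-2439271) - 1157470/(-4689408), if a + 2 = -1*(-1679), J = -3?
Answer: 1410394880873/5719368470784 ≈ 0.24660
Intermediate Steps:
a = 1677 (a = -2 - 1*(-1679) = -2 + 1679 = 1677)
E(u, F) = 553 (E(u, F) = -6 + (1/3)*1677 = -6 + 559 = 553)
E(J, 1340)/(-2439271) - 1157470/(-4689408) = 553/(-2439271) - 1157470/(-4689408) = 553*(-1/2439271) - 1157470*(-1/4689408) = -553/2439271 + 578735/2344704 = 1410394880873/5719368470784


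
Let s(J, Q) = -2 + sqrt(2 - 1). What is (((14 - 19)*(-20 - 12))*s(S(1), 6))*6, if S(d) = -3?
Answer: -960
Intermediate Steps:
s(J, Q) = -1 (s(J, Q) = -2 + sqrt(1) = -2 + 1 = -1)
(((14 - 19)*(-20 - 12))*s(S(1), 6))*6 = (((14 - 19)*(-20 - 12))*(-1))*6 = (-5*(-32)*(-1))*6 = (160*(-1))*6 = -160*6 = -960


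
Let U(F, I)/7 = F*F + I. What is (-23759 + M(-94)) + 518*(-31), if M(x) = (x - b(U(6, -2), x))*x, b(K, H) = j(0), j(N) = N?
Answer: -30981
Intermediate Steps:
U(F, I) = 7*I + 7*F**2 (U(F, I) = 7*(F*F + I) = 7*(F**2 + I) = 7*(I + F**2) = 7*I + 7*F**2)
b(K, H) = 0
M(x) = x**2 (M(x) = (x - 1*0)*x = (x + 0)*x = x*x = x**2)
(-23759 + M(-94)) + 518*(-31) = (-23759 + (-94)**2) + 518*(-31) = (-23759 + 8836) - 16058 = -14923 - 16058 = -30981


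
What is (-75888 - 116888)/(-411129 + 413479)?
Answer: -96388/1175 ≈ -82.032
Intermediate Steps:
(-75888 - 116888)/(-411129 + 413479) = -192776/2350 = -192776*1/2350 = -96388/1175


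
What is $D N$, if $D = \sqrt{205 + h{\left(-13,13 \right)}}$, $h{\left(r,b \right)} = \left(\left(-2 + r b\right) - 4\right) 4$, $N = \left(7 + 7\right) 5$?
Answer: $210 i \sqrt{55} \approx 1557.4 i$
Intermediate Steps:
$N = 70$ ($N = 14 \cdot 5 = 70$)
$h{\left(r,b \right)} = -24 + 4 b r$ ($h{\left(r,b \right)} = \left(\left(-2 + b r\right) - 4\right) 4 = \left(-6 + b r\right) 4 = -24 + 4 b r$)
$D = 3 i \sqrt{55}$ ($D = \sqrt{205 + \left(-24 + 4 \cdot 13 \left(-13\right)\right)} = \sqrt{205 - 700} = \sqrt{-495} = 3 i \sqrt{55} \approx 22.249 i$)
$D N = 3 i \sqrt{55} \cdot 70 = 210 i \sqrt{55}$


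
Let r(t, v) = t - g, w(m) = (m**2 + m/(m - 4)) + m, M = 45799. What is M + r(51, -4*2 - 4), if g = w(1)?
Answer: 137545/3 ≈ 45848.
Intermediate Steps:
w(m) = m + m**2 + m/(-4 + m) (w(m) = (m**2 + m/(-4 + m)) + m = m + m**2 + m/(-4 + m))
g = 5/3 (g = 1*(-3 + 1**2 - 3*1)/(-4 + 1) = 1*(-3 + 1 - 3)/(-3) = 1*(-1/3)*(-5) = 5/3 ≈ 1.6667)
r(t, v) = -5/3 + t (r(t, v) = t - 1*5/3 = t - 5/3 = -5/3 + t)
M + r(51, -4*2 - 4) = 45799 + (-5/3 + 51) = 45799 + 148/3 = 137545/3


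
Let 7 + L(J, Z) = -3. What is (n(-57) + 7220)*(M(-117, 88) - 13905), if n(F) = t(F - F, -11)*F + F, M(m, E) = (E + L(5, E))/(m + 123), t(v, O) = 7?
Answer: -93965488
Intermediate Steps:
L(J, Z) = -10 (L(J, Z) = -7 - 3 = -10)
M(m, E) = (-10 + E)/(123 + m) (M(m, E) = (E - 10)/(m + 123) = (-10 + E)/(123 + m))
n(F) = 8*F (n(F) = 7*F + F = 8*F)
(n(-57) + 7220)*(M(-117, 88) - 13905) = (8*(-57) + 7220)*((-10 + 88)/(123 - 117) - 13905) = (-456 + 7220)*(78/6 - 13905) = 6764*((⅙)*78 - 13905) = 6764*(13 - 13905) = 6764*(-13892) = -93965488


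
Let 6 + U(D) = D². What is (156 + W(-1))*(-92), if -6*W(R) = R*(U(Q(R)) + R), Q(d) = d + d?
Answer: -14306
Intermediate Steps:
Q(d) = 2*d
U(D) = -6 + D²
W(R) = -R*(-6 + R + 4*R²)/6 (W(R) = -R*((-6 + (2*R)²) + R)/6 = -R*((-6 + 4*R²) + R)/6 = -R*(-6 + R + 4*R²)/6)
(156 + W(-1))*(-92) = (156 + (⅙)*(-1)*(6 - 1*(-1) - 4*(-1)²))*(-92) = (156 + (⅙)*(-1)*(6 + 1 - 4*1))*(-92) = (156 + (⅙)*(-1)*(6 + 1 - 4))*(-92) = (156 + (⅙)*(-1)*3)*(-92) = (156 - ½)*(-92) = (311/2)*(-92) = -14306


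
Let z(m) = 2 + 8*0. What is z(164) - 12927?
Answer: -12925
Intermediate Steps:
z(m) = 2 (z(m) = 2 + 0 = 2)
z(164) - 12927 = 2 - 12927 = -12925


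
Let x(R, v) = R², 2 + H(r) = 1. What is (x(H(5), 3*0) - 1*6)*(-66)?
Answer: 330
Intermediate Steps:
H(r) = -1 (H(r) = -2 + 1 = -1)
(x(H(5), 3*0) - 1*6)*(-66) = ((-1)² - 1*6)*(-66) = (1 - 6)*(-66) = -5*(-66) = 330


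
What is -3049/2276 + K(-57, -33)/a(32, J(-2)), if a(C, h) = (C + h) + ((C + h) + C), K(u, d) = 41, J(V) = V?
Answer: -23399/26174 ≈ -0.89398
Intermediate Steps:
a(C, h) = 2*h + 3*C (a(C, h) = (C + h) + (h + 2*C) = 2*h + 3*C)
-3049/2276 + K(-57, -33)/a(32, J(-2)) = -3049/2276 + 41/(2*(-2) + 3*32) = -3049*1/2276 + 41/(-4 + 96) = -3049/2276 + 41/92 = -23399/26174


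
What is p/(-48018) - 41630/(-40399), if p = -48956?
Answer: 1988381392/969939591 ≈ 2.0500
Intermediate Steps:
p/(-48018) - 41630/(-40399) = -48956/(-48018) - 41630/(-40399) = -48956*(-1/48018) - 41630*(-1/40399) = 24478/24009 + 41630/40399 = 1988381392/969939591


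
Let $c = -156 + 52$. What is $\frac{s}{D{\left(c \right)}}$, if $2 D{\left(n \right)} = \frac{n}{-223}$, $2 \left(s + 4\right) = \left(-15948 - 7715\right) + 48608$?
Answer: $\frac{5560951}{104} \approx 53471.0$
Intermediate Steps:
$s = \frac{24937}{2}$ ($s = -4 + \frac{\left(-15948 - 7715\right) + 48608}{2} = -4 + \frac{-23663 + 48608}{2} = -4 + \frac{1}{2} \cdot 24945 = -4 + \frac{24945}{2} = \frac{24937}{2} \approx 12469.0$)
$c = -104$
$D{\left(n \right)} = - \frac{n}{446}$ ($D{\left(n \right)} = \frac{n \frac{1}{-223}}{2} = \frac{n \left(- \frac{1}{223}\right)}{2} = \frac{\left(- \frac{1}{223}\right) n}{2} = - \frac{n}{446}$)
$\frac{s}{D{\left(c \right)}} = \frac{24937}{2 \left(\left(- \frac{1}{446}\right) \left(-104\right)\right)} = \frac{24937}{2 \cdot \frac{52}{223}} = \frac{24937}{2} \cdot \frac{223}{52} = \frac{5560951}{104}$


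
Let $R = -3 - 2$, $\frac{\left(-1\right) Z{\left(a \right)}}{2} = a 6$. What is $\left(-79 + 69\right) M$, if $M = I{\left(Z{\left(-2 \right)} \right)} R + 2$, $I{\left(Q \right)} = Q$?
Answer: $1180$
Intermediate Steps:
$Z{\left(a \right)} = - 12 a$ ($Z{\left(a \right)} = - 2 a 6 = - 2 \cdot 6 a = - 12 a$)
$R = -5$
$M = -118$ ($M = \left(-12\right) \left(-2\right) \left(-5\right) + 2 = 24 \left(-5\right) + 2 = -120 + 2 = -118$)
$\left(-79 + 69\right) M = \left(-79 + 69\right) \left(-118\right) = \left(-10\right) \left(-118\right) = 1180$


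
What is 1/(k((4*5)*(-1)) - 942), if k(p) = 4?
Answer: -1/938 ≈ -0.0010661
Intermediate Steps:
1/(k((4*5)*(-1)) - 942) = 1/(4 - 942) = 1/(-938) = -1/938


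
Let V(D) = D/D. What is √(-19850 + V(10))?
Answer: I*√19849 ≈ 140.89*I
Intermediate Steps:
V(D) = 1
√(-19850 + V(10)) = √(-19850 + 1) = √(-19849) = I*√19849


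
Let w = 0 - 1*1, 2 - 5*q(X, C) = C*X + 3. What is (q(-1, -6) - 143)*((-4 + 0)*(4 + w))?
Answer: 8664/5 ≈ 1732.8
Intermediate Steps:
q(X, C) = -⅕ - C*X/5 (q(X, C) = ⅖ - (C*X + 3)/5 = ⅖ - (3 + C*X)/5 = ⅖ + (-⅗ - C*X/5) = -⅕ - C*X/5)
w = -1 (w = 0 - 1 = -1)
(q(-1, -6) - 143)*((-4 + 0)*(4 + w)) = ((-⅕ - ⅕*(-6)*(-1)) - 143)*((-4 + 0)*(4 - 1)) = ((-⅕ - 6/5) - 143)*(-4*3) = (-7/5 - 143)*(-12) = -722/5*(-12) = 8664/5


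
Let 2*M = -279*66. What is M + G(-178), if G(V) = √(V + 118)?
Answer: -9207 + 2*I*√15 ≈ -9207.0 + 7.746*I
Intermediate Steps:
G(V) = √(118 + V)
M = -9207 (M = (-279*66)/2 = (½)*(-18414) = -9207)
M + G(-178) = -9207 + √(118 - 178) = -9207 + √(-60) = -9207 + 2*I*√15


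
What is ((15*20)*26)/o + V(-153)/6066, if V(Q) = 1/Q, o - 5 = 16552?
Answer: 2413049281/5122172862 ≈ 0.47110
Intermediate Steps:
o = 16557 (o = 5 + 16552 = 16557)
((15*20)*26)/o + V(-153)/6066 = ((15*20)*26)/16557 + 1/(-153*6066) = (300*26)*(1/16557) - 1/153*1/6066 = 7800*(1/16557) - 1/928098 = 2600/5519 - 1/928098 = 2413049281/5122172862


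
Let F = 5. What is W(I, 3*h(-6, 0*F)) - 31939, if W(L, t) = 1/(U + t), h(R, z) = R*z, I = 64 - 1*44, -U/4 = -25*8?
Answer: -25551199/800 ≈ -31939.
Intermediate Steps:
U = 800 (U = -(-100)*8 = -4*(-200) = 800)
I = 20 (I = 64 - 44 = 20)
W(L, t) = 1/(800 + t)
W(I, 3*h(-6, 0*F)) - 31939 = 1/(800 + 3*(-0*5)) - 31939 = 1/(800 + 3*(-6*0)) - 31939 = 1/(800 + 3*0) - 31939 = 1/(800 + 0) - 31939 = 1/800 - 31939 = -25551199/800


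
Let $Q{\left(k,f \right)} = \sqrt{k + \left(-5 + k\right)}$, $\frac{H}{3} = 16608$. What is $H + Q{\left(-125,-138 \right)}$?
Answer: $49824 + i \sqrt{255} \approx 49824.0 + 15.969 i$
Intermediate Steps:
$H = 49824$ ($H = 3 \cdot 16608 = 49824$)
$Q{\left(k,f \right)} = \sqrt{-5 + 2 k}$
$H + Q{\left(-125,-138 \right)} = 49824 + \sqrt{-5 + 2 \left(-125\right)} = 49824 + \sqrt{-5 - 250} = 49824 + \sqrt{-255} = 49824 + i \sqrt{255}$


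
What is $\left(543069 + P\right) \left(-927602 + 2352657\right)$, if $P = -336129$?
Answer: $294900881700$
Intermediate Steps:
$\left(543069 + P\right) \left(-927602 + 2352657\right) = \left(543069 - 336129\right) \left(-927602 + 2352657\right) = 206940 \cdot 1425055 = 294900881700$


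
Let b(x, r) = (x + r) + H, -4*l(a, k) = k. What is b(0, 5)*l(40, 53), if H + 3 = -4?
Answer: 53/2 ≈ 26.500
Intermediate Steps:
H = -7 (H = -3 - 4 = -7)
l(a, k) = -k/4
b(x, r) = -7 + r + x (b(x, r) = (x + r) - 7 = (r + x) - 7 = -7 + r + x)
b(0, 5)*l(40, 53) = (-7 + 5 + 0)*(-¼*53) = -2*(-53/4) = 53/2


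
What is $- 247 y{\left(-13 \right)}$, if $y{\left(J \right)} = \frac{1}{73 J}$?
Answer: $\frac{19}{73} \approx 0.26027$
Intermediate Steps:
$y{\left(J \right)} = \frac{1}{73 J}$
$- 247 y{\left(-13 \right)} = - 247 \frac{1}{73 \left(-13\right)} = - 247 \cdot \frac{1}{73} \left(- \frac{1}{13}\right) = \left(-247\right) \left(- \frac{1}{949}\right) = \frac{19}{73}$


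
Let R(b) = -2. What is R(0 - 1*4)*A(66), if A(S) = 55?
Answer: -110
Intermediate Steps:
R(0 - 1*4)*A(66) = -2*55 = -110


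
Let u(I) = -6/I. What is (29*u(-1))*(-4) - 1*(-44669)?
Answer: 43973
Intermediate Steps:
(29*u(-1))*(-4) - 1*(-44669) = (29*(-6/(-1)))*(-4) - 1*(-44669) = (29*(-6*(-1)))*(-4) + 44669 = (29*6)*(-4) + 44669 = 174*(-4) + 44669 = -696 + 44669 = 43973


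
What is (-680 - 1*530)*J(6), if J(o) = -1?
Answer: 1210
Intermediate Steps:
(-680 - 1*530)*J(6) = (-680 - 1*530)*(-1) = (-680 - 530)*(-1) = -1210*(-1) = 1210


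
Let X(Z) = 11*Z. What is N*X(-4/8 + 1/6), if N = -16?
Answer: 176/3 ≈ 58.667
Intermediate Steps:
N*X(-4/8 + 1/6) = -176*(-4/8 + 1/6) = -176*(-4*⅛ + 1*(⅙)) = -176*(-½ + ⅙) = -176*(-1)/3 = -16*(-11/3) = 176/3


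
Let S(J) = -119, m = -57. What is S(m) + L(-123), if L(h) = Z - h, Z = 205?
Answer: 209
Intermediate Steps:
L(h) = 205 - h
S(m) + L(-123) = -119 + (205 - 1*(-123)) = -119 + (205 + 123) = -119 + 328 = 209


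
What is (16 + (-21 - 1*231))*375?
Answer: -88500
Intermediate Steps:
(16 + (-21 - 1*231))*375 = (16 + (-21 - 231))*375 = (16 - 252)*375 = -236*375 = -88500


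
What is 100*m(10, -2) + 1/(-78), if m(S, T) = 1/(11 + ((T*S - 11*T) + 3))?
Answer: 973/156 ≈ 6.2372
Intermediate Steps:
m(S, T) = 1/(14 - 11*T + S*T) (m(S, T) = 1/(11 + ((S*T - 11*T) + 3)) = 1/(11 + ((-11*T + S*T) + 3)) = 1/(11 + (3 - 11*T + S*T)) = 1/(14 - 11*T + S*T))
100*m(10, -2) + 1/(-78) = 100/(14 - 11*(-2) + 10*(-2)) + 1/(-78) = 100/(14 + 22 - 20) - 1/78 = 100/16 - 1/78 = 100*(1/16) - 1/78 = 25/4 - 1/78 = 973/156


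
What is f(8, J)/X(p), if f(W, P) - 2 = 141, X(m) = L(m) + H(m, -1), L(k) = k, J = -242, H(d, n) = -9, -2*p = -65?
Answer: 286/47 ≈ 6.0851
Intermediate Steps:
p = 65/2 (p = -1/2*(-65) = 65/2 ≈ 32.500)
X(m) = -9 + m (X(m) = m - 9 = -9 + m)
f(W, P) = 143 (f(W, P) = 2 + 141 = 143)
f(8, J)/X(p) = 143/(-9 + 65/2) = 143/(47/2) = 143*(2/47) = 286/47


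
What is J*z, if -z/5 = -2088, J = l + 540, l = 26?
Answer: 5909040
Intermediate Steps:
J = 566 (J = 26 + 540 = 566)
z = 10440 (z = -5*(-2088) = 10440)
J*z = 566*10440 = 5909040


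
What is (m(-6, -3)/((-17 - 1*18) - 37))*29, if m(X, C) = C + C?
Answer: 29/12 ≈ 2.4167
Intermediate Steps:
m(X, C) = 2*C
(m(-6, -3)/((-17 - 1*18) - 37))*29 = ((2*(-3))/((-17 - 1*18) - 37))*29 = -6/((-17 - 18) - 37)*29 = -6/(-35 - 37)*29 = -6/(-72)*29 = -6*(-1/72)*29 = (1/12)*29 = 29/12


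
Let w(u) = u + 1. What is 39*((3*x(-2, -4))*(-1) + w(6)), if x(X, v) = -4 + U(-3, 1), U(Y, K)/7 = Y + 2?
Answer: 1560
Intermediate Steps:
U(Y, K) = 14 + 7*Y (U(Y, K) = 7*(Y + 2) = 7*(2 + Y) = 14 + 7*Y)
x(X, v) = -11 (x(X, v) = -4 + (14 + 7*(-3)) = -4 + (14 - 21) = -4 - 7 = -11)
w(u) = 1 + u
39*((3*x(-2, -4))*(-1) + w(6)) = 39*((3*(-11))*(-1) + (1 + 6)) = 39*(-33*(-1) + 7) = 39*(33 + 7) = 39*40 = 1560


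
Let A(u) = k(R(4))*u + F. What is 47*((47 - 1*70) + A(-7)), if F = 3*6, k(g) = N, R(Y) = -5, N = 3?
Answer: -1222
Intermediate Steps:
k(g) = 3
F = 18
A(u) = 18 + 3*u (A(u) = 3*u + 18 = 18 + 3*u)
47*((47 - 1*70) + A(-7)) = 47*((47 - 1*70) + (18 + 3*(-7))) = 47*((47 - 70) + (18 - 21)) = 47*(-23 - 3) = 47*(-26) = -1222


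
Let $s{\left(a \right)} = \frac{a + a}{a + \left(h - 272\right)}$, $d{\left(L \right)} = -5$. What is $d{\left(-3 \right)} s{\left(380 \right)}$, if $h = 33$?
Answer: $- \frac{3800}{141} \approx -26.95$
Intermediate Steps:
$s{\left(a \right)} = \frac{2 a}{-239 + a}$ ($s{\left(a \right)} = \frac{a + a}{a + \left(33 - 272\right)} = \frac{2 a}{a - 239} = \frac{2 a}{-239 + a}$)
$d{\left(-3 \right)} s{\left(380 \right)} = - 5 \cdot 2 \cdot 380 \frac{1}{-239 + 380} = - 5 \cdot 2 \cdot 380 \cdot \frac{1}{141} = \left(-5\right) \frac{760}{141} = - \frac{3800}{141}$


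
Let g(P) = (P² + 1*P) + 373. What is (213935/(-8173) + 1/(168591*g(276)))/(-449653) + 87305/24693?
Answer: 461742348591693833830179/130595224648746884116475 ≈ 3.5357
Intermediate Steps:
g(P) = 373 + P + P² (g(P) = (P² + P) + 373 = (P + P²) + 373 = 373 + P + P²)
(213935/(-8173) + 1/(168591*g(276)))/(-449653) + 87305/24693 = (213935/(-8173) + 1/(168591*(373 + 276 + 276²)))/(-449653) + 87305/24693 = (213935*(-1/8173) + 1/(168591*(373 + 276 + 76176)))*(-1/449653) + 87305*(1/24693) = (-213935/8173 + (1/168591)/76825)*(-1/449653) + 87305/24693 = (-213935/8173 + (1/168591)*(1/76825))*(-1/449653) + 87305/24693 = (-213935/8173 + 1/12952003575)*(-1/449653) + 87305/24693 = -2770886884809452/105856725218475*(-1/449653) + 87305/24693 = 2770886884809452/47598794064662939175 + 87305/24693 = 461742348591693833830179/130595224648746884116475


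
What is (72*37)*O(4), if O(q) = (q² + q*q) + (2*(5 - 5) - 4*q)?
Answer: 42624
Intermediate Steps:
O(q) = -4*q + 2*q² (O(q) = (q² + q²) + (2*0 - 4*q) = 2*q² + (0 - 4*q) = 2*q² - 4*q = -4*q + 2*q²)
(72*37)*O(4) = (72*37)*(2*4*(-2 + 4)) = 2664*(2*4*2) = 2664*16 = 42624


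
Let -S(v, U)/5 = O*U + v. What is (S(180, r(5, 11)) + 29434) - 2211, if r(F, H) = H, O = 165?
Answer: 17248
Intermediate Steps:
S(v, U) = -825*U - 5*v (S(v, U) = -5*(165*U + v) = -5*(v + 165*U) = -825*U - 5*v)
(S(180, r(5, 11)) + 29434) - 2211 = ((-825*11 - 5*180) + 29434) - 2211 = ((-9075 - 900) + 29434) - 2211 = (-9975 + 29434) - 2211 = 19459 - 2211 = 17248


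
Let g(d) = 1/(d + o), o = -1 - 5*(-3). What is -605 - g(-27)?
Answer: -7864/13 ≈ -604.92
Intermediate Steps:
o = 14 (o = -1 + 15 = 14)
g(d) = 1/(14 + d) (g(d) = 1/(d + 14) = 1/(14 + d))
-605 - g(-27) = -605 - 1/(14 - 27) = -605 - 1/(-13) = -605 - 1*(-1/13) = -605 + 1/13 = -7864/13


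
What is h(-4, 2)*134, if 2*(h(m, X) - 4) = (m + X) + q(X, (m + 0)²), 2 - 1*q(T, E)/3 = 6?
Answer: -402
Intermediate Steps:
q(T, E) = -12 (q(T, E) = 6 - 3*6 = 6 - 18 = -12)
h(m, X) = -2 + X/2 + m/2 (h(m, X) = 4 + ((m + X) - 12)/2 = 4 + ((X + m) - 12)/2 = 4 + (-12 + X + m)/2 = 4 + (-6 + X/2 + m/2) = -2 + X/2 + m/2)
h(-4, 2)*134 = (-2 + (½)*2 + (½)*(-4))*134 = (-2 + 1 - 2)*134 = -3*134 = -402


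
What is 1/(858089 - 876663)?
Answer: -1/18574 ≈ -5.3839e-5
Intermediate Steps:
1/(858089 - 876663) = 1/(-18574) = -1/18574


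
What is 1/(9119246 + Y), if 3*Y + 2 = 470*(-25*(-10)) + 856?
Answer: 3/27476092 ≈ 1.0919e-7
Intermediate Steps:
Y = 118354/3 (Y = -2/3 + (470*(-25*(-10)) + 856)/3 = -2/3 + (470*250 + 856)/3 = -2/3 + (117500 + 856)/3 = -2/3 + (1/3)*118356 = -2/3 + 39452 = 118354/3 ≈ 39451.)
1/(9119246 + Y) = 1/(9119246 + 118354/3) = 1/(27476092/3) = 3/27476092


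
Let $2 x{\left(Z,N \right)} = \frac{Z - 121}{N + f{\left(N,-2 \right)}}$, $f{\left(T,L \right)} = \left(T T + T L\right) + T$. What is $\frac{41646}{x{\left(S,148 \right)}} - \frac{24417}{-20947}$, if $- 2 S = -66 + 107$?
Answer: $- \frac{76432578381381}{5928001} \approx -1.2893 \cdot 10^{7}$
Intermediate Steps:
$S = - \frac{41}{2}$ ($S = - \frac{-66 + 107}{2} = \left(- \frac{1}{2}\right) 41 = - \frac{41}{2} \approx -20.5$)
$f{\left(T,L \right)} = T + T^{2} + L T$ ($f{\left(T,L \right)} = \left(T^{2} + L T\right) + T = T + T^{2} + L T$)
$x{\left(Z,N \right)} = \frac{-121 + Z}{2 \left(N + N \left(-1 + N\right)\right)}$ ($x{\left(Z,N \right)} = \frac{\left(Z - 121\right) \frac{1}{N + N \left(1 - 2 + N\right)}}{2} = \frac{\left(-121 + Z\right) \frac{1}{N + N \left(-1 + N\right)}}{2} = \frac{\frac{1}{N + N \left(-1 + N\right)} \left(-121 + Z\right)}{2} = \frac{-121 + Z}{2 \left(N + N \left(-1 + N\right)\right)}$)
$\frac{41646}{x{\left(S,148 \right)}} - \frac{24417}{-20947} = \frac{41646}{\frac{1}{2} \cdot \frac{1}{21904} \left(-121 - \frac{41}{2}\right)} - \frac{24417}{-20947} = \frac{41646}{\frac{1}{2} \cdot \frac{1}{21904} \left(- \frac{283}{2}\right)} - - \frac{24417}{20947} = \frac{41646}{- \frac{283}{87616}} + \frac{24417}{20947} = 41646 \left(- \frac{87616}{283}\right) + \frac{24417}{20947} = - \frac{3648855936}{283} + \frac{24417}{20947} = - \frac{76432578381381}{5928001}$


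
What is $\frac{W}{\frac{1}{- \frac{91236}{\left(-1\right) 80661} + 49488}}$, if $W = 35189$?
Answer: $\frac{6688997925236}{3841} \approx 1.7415 \cdot 10^{9}$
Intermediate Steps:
$\frac{W}{\frac{1}{- \frac{91236}{\left(-1\right) 80661} + 49488}} = \frac{35189}{\frac{1}{- \frac{91236}{\left(-1\right) 80661} + 49488}} = \frac{35189}{\frac{1}{- \frac{91236}{-80661} + 49488}} = \frac{35189}{\frac{1}{\left(-91236\right) \left(- \frac{1}{80661}\right) + 49488}} = \frac{35189}{\frac{1}{\frac{30412}{26887} + 49488}} = \frac{35189}{\frac{1}{\frac{1330614268}{26887}}} = \frac{35189}{\frac{26887}{1330614268}} = 35189 \cdot \frac{1330614268}{26887} = \frac{6688997925236}{3841}$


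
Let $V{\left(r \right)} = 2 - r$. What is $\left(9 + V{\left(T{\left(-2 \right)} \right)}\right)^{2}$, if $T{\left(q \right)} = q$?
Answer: $169$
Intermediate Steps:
$\left(9 + V{\left(T{\left(-2 \right)} \right)}\right)^{2} = \left(9 + \left(2 - -2\right)\right)^{2} = \left(9 + \left(2 + 2\right)\right)^{2} = \left(9 + 4\right)^{2} = 13^{2} = 169$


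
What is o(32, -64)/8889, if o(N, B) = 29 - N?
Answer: -1/2963 ≈ -0.00033750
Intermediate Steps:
o(32, -64)/8889 = (29 - 1*32)/8889 = (29 - 32)*(1/8889) = -3*1/8889 = -1/2963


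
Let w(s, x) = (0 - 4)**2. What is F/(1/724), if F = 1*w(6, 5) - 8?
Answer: 5792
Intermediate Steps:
w(s, x) = 16 (w(s, x) = (-4)**2 = 16)
F = 8 (F = 1*16 - 8 = 16 - 8 = 8)
F/(1/724) = 8/(1/724) = 8*724 = 5792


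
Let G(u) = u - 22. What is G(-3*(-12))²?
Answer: 196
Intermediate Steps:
G(u) = -22 + u
G(-3*(-12))² = (-22 - 3*(-12))² = (-22 + 36)² = 14² = 196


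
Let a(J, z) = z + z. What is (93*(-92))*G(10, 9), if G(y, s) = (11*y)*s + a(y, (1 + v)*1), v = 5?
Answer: -8573112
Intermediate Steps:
a(J, z) = 2*z
G(y, s) = 12 + 11*s*y (G(y, s) = (11*y)*s + 2*((1 + 5)*1) = 11*s*y + 2*(6*1) = 11*s*y + 2*6 = 11*s*y + 12 = 12 + 11*s*y)
(93*(-92))*G(10, 9) = (93*(-92))*(12 + 11*9*10) = -8556*(12 + 990) = -8556*1002 = -8573112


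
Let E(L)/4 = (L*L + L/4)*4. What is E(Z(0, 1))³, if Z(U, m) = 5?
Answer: 74088000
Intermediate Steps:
E(L) = 4*L + 16*L² (E(L) = 4*((L*L + L/4)*4) = 4*((L² + L*(¼))*4) = 4*((L² + L/4)*4) = 4*(L + 4*L²) = 4*L + 16*L²)
E(Z(0, 1))³ = (4*5*(1 + 4*5))³ = (4*5*(1 + 20))³ = (4*5*21)³ = 420³ = 74088000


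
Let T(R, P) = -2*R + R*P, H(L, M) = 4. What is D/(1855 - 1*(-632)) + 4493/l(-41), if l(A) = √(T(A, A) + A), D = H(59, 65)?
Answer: 4/2487 + 4493*√1722/1722 ≈ 108.27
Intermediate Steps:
T(R, P) = -2*R + P*R
D = 4
l(A) = √(A + A*(-2 + A)) (l(A) = √(A*(-2 + A) + A) = √(A + A*(-2 + A)))
D/(1855 - 1*(-632)) + 4493/l(-41) = 4/(1855 - 1*(-632)) + 4493/(√(-41*(-1 - 41))) = 4/(1855 + 632) + 4493/(√(-41*(-42))) = 4/2487 + 4493/(√1722) = 4*(1/2487) + 4493*(√1722/1722) = 4/2487 + 4493*√1722/1722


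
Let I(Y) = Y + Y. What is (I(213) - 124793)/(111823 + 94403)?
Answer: -124367/206226 ≈ -0.60306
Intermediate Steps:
I(Y) = 2*Y
(I(213) - 124793)/(111823 + 94403) = (2*213 - 124793)/(111823 + 94403) = (426 - 124793)/206226 = -124367*1/206226 = -124367/206226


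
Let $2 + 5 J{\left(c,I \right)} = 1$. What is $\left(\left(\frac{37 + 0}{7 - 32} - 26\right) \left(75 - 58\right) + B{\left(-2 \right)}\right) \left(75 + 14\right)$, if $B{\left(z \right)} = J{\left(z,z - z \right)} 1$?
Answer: $- \frac{1039876}{25} \approx -41595.0$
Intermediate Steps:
$J{\left(c,I \right)} = - \frac{1}{5}$ ($J{\left(c,I \right)} = - \frac{2}{5} + \frac{1}{5} \cdot 1 = - \frac{2}{5} + \frac{1}{5} = - \frac{1}{5}$)
$B{\left(z \right)} = - \frac{1}{5}$ ($B{\left(z \right)} = \left(- \frac{1}{5}\right) 1 = - \frac{1}{5}$)
$\left(\left(\frac{37 + 0}{7 - 32} - 26\right) \left(75 - 58\right) + B{\left(-2 \right)}\right) \left(75 + 14\right) = \left(\left(\frac{37 + 0}{7 - 32} - 26\right) \left(75 - 58\right) - \frac{1}{5}\right) \left(75 + 14\right) = \left(\left(\frac{37}{-25} - 26\right) 17 - \frac{1}{5}\right) 89 = \left(\left(37 \left(- \frac{1}{25}\right) - 26\right) 17 - \frac{1}{5}\right) 89 = \left(\left(- \frac{37}{25} - 26\right) 17 - \frac{1}{5}\right) 89 = \left(\left(- \frac{687}{25}\right) 17 - \frac{1}{5}\right) 89 = \left(- \frac{11679}{25} - \frac{1}{5}\right) 89 = \left(- \frac{11684}{25}\right) 89 = - \frac{1039876}{25}$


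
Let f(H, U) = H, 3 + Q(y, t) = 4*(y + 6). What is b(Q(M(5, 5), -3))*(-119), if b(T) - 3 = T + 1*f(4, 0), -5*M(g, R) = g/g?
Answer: -16184/5 ≈ -3236.8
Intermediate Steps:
M(g, R) = -⅕ (M(g, R) = -g/(5*g) = -⅕*1 = -⅕)
Q(y, t) = 21 + 4*y (Q(y, t) = -3 + 4*(y + 6) = -3 + 4*(6 + y) = -3 + (24 + 4*y) = 21 + 4*y)
b(T) = 7 + T (b(T) = 3 + (T + 1*4) = 3 + (T + 4) = 3 + (4 + T) = 7 + T)
b(Q(M(5, 5), -3))*(-119) = (7 + (21 + 4*(-⅕)))*(-119) = (7 + (21 - ⅘))*(-119) = (7 + 101/5)*(-119) = (136/5)*(-119) = -16184/5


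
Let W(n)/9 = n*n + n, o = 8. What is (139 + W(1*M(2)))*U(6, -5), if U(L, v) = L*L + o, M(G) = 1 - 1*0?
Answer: 6908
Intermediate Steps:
M(G) = 1 (M(G) = 1 + 0 = 1)
W(n) = 9*n + 9*n² (W(n) = 9*(n*n + n) = 9*(n² + n) = 9*(n + n²) = 9*n + 9*n²)
U(L, v) = 8 + L² (U(L, v) = L*L + 8 = L² + 8 = 8 + L²)
(139 + W(1*M(2)))*U(6, -5) = (139 + 9*(1*1)*(1 + 1*1))*(8 + 6²) = (139 + 9*1*(1 + 1))*(8 + 36) = (139 + 9*1*2)*44 = (139 + 18)*44 = 157*44 = 6908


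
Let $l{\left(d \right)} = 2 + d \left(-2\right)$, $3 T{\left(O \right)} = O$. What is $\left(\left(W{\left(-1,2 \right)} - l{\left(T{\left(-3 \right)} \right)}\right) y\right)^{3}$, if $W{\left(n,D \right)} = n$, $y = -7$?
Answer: $42875$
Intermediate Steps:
$T{\left(O \right)} = \frac{O}{3}$
$l{\left(d \right)} = 2 - 2 d$
$\left(\left(W{\left(-1,2 \right)} - l{\left(T{\left(-3 \right)} \right)}\right) y\right)^{3} = \left(\left(-1 - \left(2 - 2 \cdot \frac{1}{3} \left(-3\right)\right)\right) \left(-7\right)\right)^{3} = \left(\left(-1 - \left(2 - -2\right)\right) \left(-7\right)\right)^{3} = \left(\left(-1 - \left(2 + 2\right)\right) \left(-7\right)\right)^{3} = \left(\left(-1 - 4\right) \left(-7\right)\right)^{3} = \left(\left(-5\right) \left(-7\right)\right)^{3} = 35^{3} = 42875$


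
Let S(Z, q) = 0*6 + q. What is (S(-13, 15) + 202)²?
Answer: 47089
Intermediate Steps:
S(Z, q) = q (S(Z, q) = 0 + q = q)
(S(-13, 15) + 202)² = (15 + 202)² = 217² = 47089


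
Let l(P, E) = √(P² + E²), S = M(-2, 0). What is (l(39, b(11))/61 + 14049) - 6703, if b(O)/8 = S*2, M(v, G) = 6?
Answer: 7346 + 3*√1193/61 ≈ 7347.7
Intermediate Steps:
S = 6
b(O) = 96 (b(O) = 8*(6*2) = 8*12 = 96)
l(P, E) = √(E² + P²)
(l(39, b(11))/61 + 14049) - 6703 = (√(96² + 39²)/61 + 14049) - 6703 = (√(9216 + 1521)*(1/61) + 14049) - 6703 = (√10737*(1/61) + 14049) - 6703 = ((3*√1193)*(1/61) + 14049) - 6703 = (3*√1193/61 + 14049) - 6703 = (14049 + 3*√1193/61) - 6703 = 7346 + 3*√1193/61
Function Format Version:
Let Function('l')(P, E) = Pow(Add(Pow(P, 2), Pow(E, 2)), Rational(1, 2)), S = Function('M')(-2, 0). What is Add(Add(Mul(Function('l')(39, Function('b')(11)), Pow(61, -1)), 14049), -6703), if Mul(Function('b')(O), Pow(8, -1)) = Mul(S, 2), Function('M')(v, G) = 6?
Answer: Add(7346, Mul(Rational(3, 61), Pow(1193, Rational(1, 2)))) ≈ 7347.7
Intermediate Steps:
S = 6
Function('b')(O) = 96 (Function('b')(O) = Mul(8, Mul(6, 2)) = Mul(8, 12) = 96)
Function('l')(P, E) = Pow(Add(Pow(E, 2), Pow(P, 2)), Rational(1, 2))
Add(Add(Mul(Function('l')(39, Function('b')(11)), Pow(61, -1)), 14049), -6703) = Add(Add(Mul(Pow(Add(Pow(96, 2), Pow(39, 2)), Rational(1, 2)), Pow(61, -1)), 14049), -6703) = Add(Add(Mul(Pow(Add(9216, 1521), Rational(1, 2)), Rational(1, 61)), 14049), -6703) = Add(Add(Mul(Pow(10737, Rational(1, 2)), Rational(1, 61)), 14049), -6703) = Add(Add(Mul(Mul(3, Pow(1193, Rational(1, 2))), Rational(1, 61)), 14049), -6703) = Add(Add(Mul(Rational(3, 61), Pow(1193, Rational(1, 2))), 14049), -6703) = Add(Add(14049, Mul(Rational(3, 61), Pow(1193, Rational(1, 2)))), -6703) = Add(7346, Mul(Rational(3, 61), Pow(1193, Rational(1, 2))))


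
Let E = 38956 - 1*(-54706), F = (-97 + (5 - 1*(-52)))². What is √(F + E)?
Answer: √95262 ≈ 308.65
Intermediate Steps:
F = 1600 (F = (-97 + (5 + 52))² = (-97 + 57)² = (-40)² = 1600)
E = 93662 (E = 38956 + 54706 = 93662)
√(F + E) = √(1600 + 93662) = √95262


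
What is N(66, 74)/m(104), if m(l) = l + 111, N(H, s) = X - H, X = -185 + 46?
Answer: -41/43 ≈ -0.95349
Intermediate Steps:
X = -139
N(H, s) = -139 - H
m(l) = 111 + l
N(66, 74)/m(104) = (-139 - 1*66)/(111 + 104) = (-139 - 66)/215 = -205*1/215 = -41/43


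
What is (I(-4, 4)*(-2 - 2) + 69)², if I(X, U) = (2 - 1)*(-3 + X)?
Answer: 9409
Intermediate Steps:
I(X, U) = -3 + X (I(X, U) = 1*(-3 + X) = -3 + X)
(I(-4, 4)*(-2 - 2) + 69)² = ((-3 - 4)*(-2 - 2) + 69)² = (-7*(-4) + 69)² = (28 + 69)² = 97² = 9409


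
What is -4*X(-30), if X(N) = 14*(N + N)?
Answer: 3360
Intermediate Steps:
X(N) = 28*N (X(N) = 14*(2*N) = 28*N)
-4*X(-30) = -4*28*(-30) = -(-3360) = -4*(-840) = 3360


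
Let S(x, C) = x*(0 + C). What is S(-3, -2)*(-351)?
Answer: -2106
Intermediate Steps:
S(x, C) = C*x (S(x, C) = x*C = C*x)
S(-3, -2)*(-351) = -2*(-3)*(-351) = 6*(-351) = -2106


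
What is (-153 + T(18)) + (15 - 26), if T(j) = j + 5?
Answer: -141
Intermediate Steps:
T(j) = 5 + j
(-153 + T(18)) + (15 - 26) = (-153 + (5 + 18)) + (15 - 26) = (-153 + 23) - 11 = -130 - 11 = -141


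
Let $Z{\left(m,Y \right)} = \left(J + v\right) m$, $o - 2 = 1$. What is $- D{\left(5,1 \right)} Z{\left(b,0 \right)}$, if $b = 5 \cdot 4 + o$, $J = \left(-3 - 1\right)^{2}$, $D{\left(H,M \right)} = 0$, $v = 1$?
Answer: $0$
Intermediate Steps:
$J = 16$ ($J = \left(-4\right)^{2} = 16$)
$o = 3$ ($o = 2 + 1 = 3$)
$b = 23$ ($b = 5 \cdot 4 + 3 = 20 + 3 = 23$)
$Z{\left(m,Y \right)} = 17 m$ ($Z{\left(m,Y \right)} = \left(16 + 1\right) m = 17 m$)
$- D{\left(5,1 \right)} Z{\left(b,0 \right)} = \left(-1\right) 0 \cdot 17 \cdot 23 = 0 \cdot 391 = 0$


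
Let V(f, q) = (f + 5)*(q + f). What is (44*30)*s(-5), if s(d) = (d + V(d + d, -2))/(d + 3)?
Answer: -36300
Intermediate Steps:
V(f, q) = (5 + f)*(f + q)
s(d) = (-10 + 4*d**2 + 7*d)/(3 + d) (s(d) = (d + ((d + d)**2 + 5*(d + d) + 5*(-2) + (d + d)*(-2)))/(d + 3) = (d + ((2*d)**2 + 5*(2*d) - 10 + (2*d)*(-2)))/(3 + d) = (d + (4*d**2 + 10*d - 10 - 4*d))/(3 + d) = (d + (-10 + 4*d**2 + 6*d))/(3 + d) = (-10 + 4*d**2 + 7*d)/(3 + d))
(44*30)*s(-5) = (44*30)*((-10 + 4*(-5)**2 + 7*(-5))/(3 - 5)) = 1320*((-10 + 4*25 - 35)/(-2)) = 1320*(-(-10 + 100 - 35)/2) = 1320*(-1/2*55) = 1320*(-55/2) = -36300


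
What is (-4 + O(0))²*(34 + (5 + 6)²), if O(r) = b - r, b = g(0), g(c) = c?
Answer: 2480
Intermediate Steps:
b = 0
O(r) = -r (O(r) = 0 - r = -r)
(-4 + O(0))²*(34 + (5 + 6)²) = (-4 - 1*0)²*(34 + (5 + 6)²) = (-4 + 0)²*(34 + 11²) = (-4)²*(34 + 121) = 16*155 = 2480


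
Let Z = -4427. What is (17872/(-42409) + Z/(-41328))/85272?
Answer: -550869373/149454456649344 ≈ -3.6859e-6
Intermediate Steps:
(17872/(-42409) + Z/(-41328))/85272 = (17872/(-42409) - 4427/(-41328))/85272 = (17872*(-1/42409) - 4427*(-1/41328))*(1/85272) = (-17872/42409 + 4427/41328)*(1/85272) = -550869373/1752679152*1/85272 = -550869373/149454456649344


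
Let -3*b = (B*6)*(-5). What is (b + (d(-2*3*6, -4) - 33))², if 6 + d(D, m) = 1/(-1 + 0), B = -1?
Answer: 2500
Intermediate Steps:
d(D, m) = -7 (d(D, m) = -6 + 1/(-1 + 0) = -6 + 1/(-1) = -6 - 1 = -7)
b = -10 (b = -(-1*6)*(-5)/3 = -(-2)*(-5) = -⅓*30 = -10)
(b + (d(-2*3*6, -4) - 33))² = (-10 + (-7 - 33))² = (-10 - 40)² = (-50)² = 2500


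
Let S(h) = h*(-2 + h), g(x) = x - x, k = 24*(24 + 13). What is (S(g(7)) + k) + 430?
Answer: 1318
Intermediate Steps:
k = 888 (k = 24*37 = 888)
g(x) = 0
(S(g(7)) + k) + 430 = (0*(-2 + 0) + 888) + 430 = (0*(-2) + 888) + 430 = (0 + 888) + 430 = 888 + 430 = 1318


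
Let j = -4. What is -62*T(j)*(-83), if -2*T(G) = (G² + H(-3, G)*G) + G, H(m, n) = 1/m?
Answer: -102920/3 ≈ -34307.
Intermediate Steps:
T(G) = -G²/2 - G/3 (T(G) = -((G² + G/(-3)) + G)/2 = -((G² - G/3) + G)/2 = -(G² + 2*G/3)/2 = -G²/2 - G/3)
-62*T(j)*(-83) = -(-31)*(-4)*(2 + 3*(-4))/3*(-83) = -(-31)*(-4)*(2 - 12)/3*(-83) = -(-31)*(-4)*(-10)/3*(-83) = -62*(-20/3)*(-83) = (1240/3)*(-83) = -102920/3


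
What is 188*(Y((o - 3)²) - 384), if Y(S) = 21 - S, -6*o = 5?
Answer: -639059/9 ≈ -71007.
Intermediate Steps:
o = -⅚ (o = -⅙*5 = -⅚ ≈ -0.83333)
188*(Y((o - 3)²) - 384) = 188*((21 - (-⅚ - 3)²) - 384) = 188*((21 - (-23/6)²) - 384) = 188*((21 - 1*529/36) - 384) = 188*((21 - 529/36) - 384) = 188*(227/36 - 384) = 188*(-13597/36) = -639059/9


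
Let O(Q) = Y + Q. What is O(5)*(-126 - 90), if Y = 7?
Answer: -2592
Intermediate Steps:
O(Q) = 7 + Q
O(5)*(-126 - 90) = (7 + 5)*(-126 - 90) = 12*(-216) = -2592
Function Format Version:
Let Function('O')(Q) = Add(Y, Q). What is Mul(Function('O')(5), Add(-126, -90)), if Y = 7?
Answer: -2592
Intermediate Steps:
Function('O')(Q) = Add(7, Q)
Mul(Function('O')(5), Add(-126, -90)) = Mul(Add(7, 5), Add(-126, -90)) = Mul(12, -216) = -2592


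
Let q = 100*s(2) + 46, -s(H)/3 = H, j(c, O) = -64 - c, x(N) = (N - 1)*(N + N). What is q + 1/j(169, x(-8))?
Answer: -129083/233 ≈ -554.00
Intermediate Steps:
x(N) = 2*N*(-1 + N) (x(N) = (-1 + N)*(2*N) = 2*N*(-1 + N))
s(H) = -3*H
q = -554 (q = 100*(-3*2) + 46 = 100*(-6) + 46 = -600 + 46 = -554)
q + 1/j(169, x(-8)) = -554 + 1/(-64 - 1*169) = -554 + 1/(-64 - 169) = -554 + 1/(-233) = -554 - 1/233 = -129083/233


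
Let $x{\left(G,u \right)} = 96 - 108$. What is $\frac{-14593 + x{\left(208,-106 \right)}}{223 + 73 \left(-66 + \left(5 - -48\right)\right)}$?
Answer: $\frac{14605}{726} \approx 20.117$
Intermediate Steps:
$x{\left(G,u \right)} = -12$ ($x{\left(G,u \right)} = 96 - 108 = -12$)
$\frac{-14593 + x{\left(208,-106 \right)}}{223 + 73 \left(-66 + \left(5 - -48\right)\right)} = \frac{-14593 - 12}{223 + 73 \left(-66 + \left(5 - -48\right)\right)} = - \frac{14605}{223 + 73 \left(-66 + \left(5 + 48\right)\right)} = - \frac{14605}{223 + 73 \left(-66 + 53\right)} = - \frac{14605}{223 + 73 \left(-13\right)} = - \frac{14605}{223 - 949} = - \frac{14605}{-726} = \left(-14605\right) \left(- \frac{1}{726}\right) = \frac{14605}{726}$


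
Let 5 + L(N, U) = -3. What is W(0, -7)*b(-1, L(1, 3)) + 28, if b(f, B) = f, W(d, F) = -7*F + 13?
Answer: -34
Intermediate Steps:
L(N, U) = -8 (L(N, U) = -5 - 3 = -8)
W(d, F) = 13 - 7*F
W(0, -7)*b(-1, L(1, 3)) + 28 = (13 - 7*(-7))*(-1) + 28 = (13 + 49)*(-1) + 28 = 62*(-1) + 28 = -62 + 28 = -34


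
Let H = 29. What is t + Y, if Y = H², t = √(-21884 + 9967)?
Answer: 841 + I*√11917 ≈ 841.0 + 109.17*I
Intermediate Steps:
t = I*√11917 (t = √(-11917) = I*√11917 ≈ 109.17*I)
Y = 841 (Y = 29² = 841)
t + Y = I*√11917 + 841 = 841 + I*√11917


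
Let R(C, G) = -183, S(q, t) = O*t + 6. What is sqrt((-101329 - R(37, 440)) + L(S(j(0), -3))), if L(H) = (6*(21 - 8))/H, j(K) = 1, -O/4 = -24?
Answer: 5*I*sqrt(8937285)/47 ≈ 318.04*I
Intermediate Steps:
O = 96 (O = -4*(-24) = 96)
S(q, t) = 6 + 96*t (S(q, t) = 96*t + 6 = 6 + 96*t)
L(H) = 78/H (L(H) = (6*13)/H = 78/H)
sqrt((-101329 - R(37, 440)) + L(S(j(0), -3))) = sqrt((-101329 - 1*(-183)) + 78/(6 + 96*(-3))) = sqrt((-101329 + 183) + 78/(6 - 288)) = sqrt(-101146 + 78/(-282)) = sqrt(-101146 + 78*(-1/282)) = sqrt(-101146 - 13/47) = sqrt(-4753875/47) = 5*I*sqrt(8937285)/47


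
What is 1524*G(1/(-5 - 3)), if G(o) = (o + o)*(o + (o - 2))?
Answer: 3429/4 ≈ 857.25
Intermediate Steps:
G(o) = 2*o*(-2 + 2*o) (G(o) = (2*o)*(o + (-2 + o)) = (2*o)*(-2 + 2*o) = 2*o*(-2 + 2*o))
1524*G(1/(-5 - 3)) = 1524*(4*(-1 + 1/(-5 - 3))/(-5 - 3)) = 1524*(4*(-1 + 1/(-8))/(-8)) = 1524*(4*(-⅛)*(-1 - ⅛)) = 1524*(4*(-⅛)*(-9/8)) = 1524*(9/16) = 3429/4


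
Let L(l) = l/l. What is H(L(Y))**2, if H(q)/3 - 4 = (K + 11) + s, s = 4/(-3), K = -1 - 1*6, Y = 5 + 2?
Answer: 400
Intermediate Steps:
Y = 7
K = -7 (K = -1 - 6 = -7)
s = -4/3 (s = 4*(-1/3) = -4/3 ≈ -1.3333)
L(l) = 1
H(q) = 20 (H(q) = 12 + 3*((-7 + 11) - 4/3) = 12 + 3*(4 - 4/3) = 12 + 3*(8/3) = 12 + 8 = 20)
H(L(Y))**2 = 20**2 = 400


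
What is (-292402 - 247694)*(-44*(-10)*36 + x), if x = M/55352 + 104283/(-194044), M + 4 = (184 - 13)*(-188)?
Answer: -2871303062905768848/335647609 ≈ -8.5545e+9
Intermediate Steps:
M = -32152 (M = -4 + (184 - 13)*(-188) = -4 + 171*(-188) = -4 - 32148 = -32152)
x = -1501396913/1342590436 (x = -32152/55352 + 104283/(-194044) = -32152*1/55352 + 104283*(-1/194044) = -4019/6919 - 104283/194044 = -1501396913/1342590436 ≈ -1.1183)
(-292402 - 247694)*(-44*(-10)*36 + x) = (-292402 - 247694)*(-44*(-10)*36 - 1501396913/1342590436) = -540096*(440*36 - 1501396913/1342590436) = -540096*(15840 - 1501396913/1342590436) = -540096*21265131109327/1342590436 = -2871303062905768848/335647609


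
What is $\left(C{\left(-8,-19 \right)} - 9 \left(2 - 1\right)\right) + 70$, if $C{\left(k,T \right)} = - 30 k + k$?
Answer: $293$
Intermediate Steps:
$C{\left(k,T \right)} = - 29 k$
$\left(C{\left(-8,-19 \right)} - 9 \left(2 - 1\right)\right) + 70 = \left(\left(-29\right) \left(-8\right) - 9 \left(2 - 1\right)\right) + 70 = \left(232 - 9\right) + 70 = 223 + 70 = 293$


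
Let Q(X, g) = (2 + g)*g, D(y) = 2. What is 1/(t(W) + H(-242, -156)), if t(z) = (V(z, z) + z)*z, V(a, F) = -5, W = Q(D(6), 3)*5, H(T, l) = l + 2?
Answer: 1/5096 ≈ 0.00019623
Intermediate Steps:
Q(X, g) = g*(2 + g)
H(T, l) = 2 + l
W = 75 (W = (3*(2 + 3))*5 = (3*5)*5 = 15*5 = 75)
t(z) = z*(-5 + z) (t(z) = (-5 + z)*z = z*(-5 + z))
1/(t(W) + H(-242, -156)) = 1/(75*(-5 + 75) + (2 - 156)) = 1/(75*70 - 154) = 1/(5250 - 154) = 1/5096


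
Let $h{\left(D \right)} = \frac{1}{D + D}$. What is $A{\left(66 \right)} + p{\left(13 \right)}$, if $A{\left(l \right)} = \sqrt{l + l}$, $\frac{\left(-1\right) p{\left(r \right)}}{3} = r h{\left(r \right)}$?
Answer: $- \frac{3}{2} + 2 \sqrt{33} \approx 9.9891$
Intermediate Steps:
$h{\left(D \right)} = \frac{1}{2 D}$
$p{\left(r \right)} = - \frac{3}{2}$ ($p{\left(r \right)} = - 3 r \frac{1}{2 r} = \left(-3\right) \frac{1}{2} = - \frac{3}{2}$)
$A{\left(l \right)} = \sqrt{2} \sqrt{l}$ ($A{\left(l \right)} = \sqrt{2 l} = \sqrt{2} \sqrt{l}$)
$A{\left(66 \right)} + p{\left(13 \right)} = \sqrt{2} \sqrt{66} - \frac{3}{2} = 2 \sqrt{33} - \frac{3}{2} = - \frac{3}{2} + 2 \sqrt{33}$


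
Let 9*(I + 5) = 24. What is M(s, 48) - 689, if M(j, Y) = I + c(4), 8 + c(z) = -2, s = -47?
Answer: -2104/3 ≈ -701.33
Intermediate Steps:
c(z) = -10 (c(z) = -8 - 2 = -10)
I = -7/3 (I = -5 + (⅑)*24 = -5 + 8/3 = -7/3 ≈ -2.3333)
M(j, Y) = -37/3 (M(j, Y) = -7/3 - 10 = -37/3)
M(s, 48) - 689 = -37/3 - 689 = -2104/3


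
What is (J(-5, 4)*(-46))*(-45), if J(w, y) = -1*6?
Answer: -12420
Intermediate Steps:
J(w, y) = -6
(J(-5, 4)*(-46))*(-45) = -6*(-46)*(-45) = 276*(-45) = -12420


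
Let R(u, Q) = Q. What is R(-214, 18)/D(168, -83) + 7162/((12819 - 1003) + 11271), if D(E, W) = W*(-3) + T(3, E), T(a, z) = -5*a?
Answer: 116193/300131 ≈ 0.38714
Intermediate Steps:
D(E, W) = -15 - 3*W (D(E, W) = W*(-3) - 5*3 = -3*W - 15 = -15 - 3*W)
R(-214, 18)/D(168, -83) + 7162/((12819 - 1003) + 11271) = 18/(-15 - 3*(-83)) + 7162/((12819 - 1003) + 11271) = 18/(-15 + 249) + 7162/(11816 + 11271) = 18/234 + 7162/23087 = 18*(1/234) + 7162*(1/23087) = 1/13 + 7162/23087 = 116193/300131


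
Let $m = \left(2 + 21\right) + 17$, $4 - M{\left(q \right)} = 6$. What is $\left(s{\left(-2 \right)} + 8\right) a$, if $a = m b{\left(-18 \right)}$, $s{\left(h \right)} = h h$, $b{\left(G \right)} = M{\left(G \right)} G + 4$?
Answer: $19200$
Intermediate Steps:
$M{\left(q \right)} = -2$ ($M{\left(q \right)} = 4 - 6 = -2$)
$b{\left(G \right)} = 4 - 2 G$ ($b{\left(G \right)} = - 2 G + 4 = 4 - 2 G$)
$s{\left(h \right)} = h^{2}$
$m = 40$ ($m = 23 + 17 = 40$)
$a = 1600$ ($a = 40 \left(4 - -36\right) = 40 \left(4 + 36\right) = 40 \cdot 40 = 1600$)
$\left(s{\left(-2 \right)} + 8\right) a = \left(\left(-2\right)^{2} + 8\right) 1600 = \left(4 + 8\right) 1600 = 12 \cdot 1600 = 19200$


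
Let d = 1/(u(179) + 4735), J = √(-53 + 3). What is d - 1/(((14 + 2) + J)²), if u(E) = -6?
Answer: (160*√2 + 4523*I)/(9458*(-103*I + 80*√2)) ≈ -0.0019885 + 0.0024165*I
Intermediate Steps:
J = 5*I*√2 (J = √(-50) = 5*I*√2 ≈ 7.0711*I)
d = 1/4729 (d = 1/(-6 + 4735) = 1/4729 ≈ 0.00021146)
d - 1/(((14 + 2) + J)²) = 1/4729 - 1/(((14 + 2) + 5*I*√2)²) = 1/4729 - 1/((16 + 5*I*√2)²) = 1/4729 - 1/(16 + 5*I*√2)²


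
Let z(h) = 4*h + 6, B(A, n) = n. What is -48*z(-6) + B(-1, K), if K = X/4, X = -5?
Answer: 3451/4 ≈ 862.75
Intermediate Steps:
K = -5/4 ≈ -1.2500
z(h) = 6 + 4*h
-48*z(-6) + B(-1, K) = -48*(6 + 4*(-6)) - 5/4 = -48*(6 - 24) - 5/4 = -48*(-18) - 5/4 = 864 - 5/4 = 3451/4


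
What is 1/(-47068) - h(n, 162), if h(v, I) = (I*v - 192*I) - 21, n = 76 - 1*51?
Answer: 1274366099/47068 ≈ 27075.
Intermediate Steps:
n = 25 (n = 76 - 51 = 25)
h(v, I) = -21 - 192*I + I*v (h(v, I) = (-192*I + I*v) - 21 = -21 - 192*I + I*v)
1/(-47068) - h(n, 162) = 1/(-47068) - (-21 - 192*162 + 162*25) = -1/47068 - (-21 - 31104 + 4050) = -1/47068 - 1*(-27075) = -1/47068 + 27075 = 1274366099/47068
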